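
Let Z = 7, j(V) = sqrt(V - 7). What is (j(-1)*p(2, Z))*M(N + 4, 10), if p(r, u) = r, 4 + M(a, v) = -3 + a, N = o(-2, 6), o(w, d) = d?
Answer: 12*I*sqrt(2) ≈ 16.971*I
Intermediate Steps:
j(V) = sqrt(-7 + V)
N = 6
M(a, v) = -7 + a (M(a, v) = -4 + (-3 + a) = -7 + a)
(j(-1)*p(2, Z))*M(N + 4, 10) = (sqrt(-7 - 1)*2)*(-7 + (6 + 4)) = (sqrt(-8)*2)*(-7 + 10) = ((2*I*sqrt(2))*2)*3 = (4*I*sqrt(2))*3 = 12*I*sqrt(2)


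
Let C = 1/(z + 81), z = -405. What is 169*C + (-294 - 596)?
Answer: -288529/324 ≈ -890.52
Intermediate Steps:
C = -1/324 (C = 1/(-405 + 81) = 1/(-324) = -1/324 ≈ -0.0030864)
169*C + (-294 - 596) = 169*(-1/324) + (-294 - 596) = -169/324 - 890 = -288529/324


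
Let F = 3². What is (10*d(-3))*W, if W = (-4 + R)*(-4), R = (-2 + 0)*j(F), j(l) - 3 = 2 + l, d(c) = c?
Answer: -3840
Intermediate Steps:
F = 9
j(l) = 5 + l (j(l) = 3 + (2 + l) = 5 + l)
R = -28 (R = (-2 + 0)*(5 + 9) = -2*14 = -28)
W = 128 (W = (-4 - 28)*(-4) = -32*(-4) = 128)
(10*d(-3))*W = (10*(-3))*128 = -30*128 = -3840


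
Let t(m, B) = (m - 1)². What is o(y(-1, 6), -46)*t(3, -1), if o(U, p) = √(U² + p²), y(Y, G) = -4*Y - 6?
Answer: 8*√530 ≈ 184.17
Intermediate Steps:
y(Y, G) = -6 - 4*Y
t(m, B) = (-1 + m)²
o(y(-1, 6), -46)*t(3, -1) = √((-6 - 4*(-1))² + (-46)²)*(-1 + 3)² = √((-6 + 4)² + 2116)*2² = √((-2)² + 2116)*4 = √(4 + 2116)*4 = √2120*4 = (2*√530)*4 = 8*√530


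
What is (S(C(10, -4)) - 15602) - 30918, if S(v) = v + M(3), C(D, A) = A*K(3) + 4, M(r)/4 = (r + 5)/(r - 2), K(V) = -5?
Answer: -46464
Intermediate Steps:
M(r) = 4*(5 + r)/(-2 + r) (M(r) = 4*((r + 5)/(r - 2)) = 4*((5 + r)/(-2 + r)) = 4*(5 + r)/(-2 + r))
C(D, A) = 4 - 5*A (C(D, A) = A*(-5) + 4 = -5*A + 4 = 4 - 5*A)
S(v) = 32 + v (S(v) = v + 4*(5 + 3)/(-2 + 3) = v + 4*8/1 = v + 4*1*8 = v + 32 = 32 + v)
(S(C(10, -4)) - 15602) - 30918 = ((32 + (4 - 5*(-4))) - 15602) - 30918 = ((32 + (4 + 20)) - 15602) - 30918 = ((32 + 24) - 15602) - 30918 = (56 - 15602) - 30918 = -15546 - 30918 = -46464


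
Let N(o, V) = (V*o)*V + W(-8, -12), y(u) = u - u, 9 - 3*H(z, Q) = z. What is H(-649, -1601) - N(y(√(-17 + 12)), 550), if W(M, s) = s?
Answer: 694/3 ≈ 231.33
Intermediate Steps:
H(z, Q) = 3 - z/3
y(u) = 0
N(o, V) = -12 + o*V² (N(o, V) = (V*o)*V - 12 = o*V² - 12 = -12 + o*V²)
H(-649, -1601) - N(y(√(-17 + 12)), 550) = (3 - ⅓*(-649)) - (-12 + 0*550²) = (3 + 649/3) - (-12 + 0*302500) = 658/3 - (-12 + 0) = 658/3 - 1*(-12) = 658/3 + 12 = 694/3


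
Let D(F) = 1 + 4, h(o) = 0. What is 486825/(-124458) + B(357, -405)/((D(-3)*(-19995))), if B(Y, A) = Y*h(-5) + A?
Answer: -1080442753/276504190 ≈ -3.9075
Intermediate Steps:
D(F) = 5
B(Y, A) = A (B(Y, A) = Y*0 + A = 0 + A = A)
486825/(-124458) + B(357, -405)/((D(-3)*(-19995))) = 486825/(-124458) - 405/(5*(-19995)) = 486825*(-1/124458) - 405/(-99975) = -162275/41486 - 405*(-1/99975) = -162275/41486 + 27/6665 = -1080442753/276504190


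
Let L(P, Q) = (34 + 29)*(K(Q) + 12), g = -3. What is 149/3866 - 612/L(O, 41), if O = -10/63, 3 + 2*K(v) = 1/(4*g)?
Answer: -6047519/6792562 ≈ -0.89032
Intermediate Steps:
K(v) = -37/24 (K(v) = -3/2 + (1/(4*(-3)))/2 = -3/2 + ((¼)*(-⅓))/2 = -3/2 + (½)*(-1/12) = -3/2 - 1/24 = -37/24)
O = -10/63 (O = -10*1/63 = -10/63 ≈ -0.15873)
L(P, Q) = 5271/8 (L(P, Q) = (34 + 29)*(-37/24 + 12) = 63*(251/24) = 5271/8)
149/3866 - 612/L(O, 41) = 149/3866 - 612/5271/8 = 149*(1/3866) - 612*8/5271 = 149/3866 - 1632/1757 = -6047519/6792562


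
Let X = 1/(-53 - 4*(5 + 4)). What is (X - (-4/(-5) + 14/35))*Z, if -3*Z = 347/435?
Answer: 187033/580725 ≈ 0.32207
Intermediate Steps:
Z = -347/1305 (Z = -347/(3*435) = -⅓*347/435 = -347/1305 ≈ -0.26590)
X = -1/89 (X = 1/(-53 - 4*9) = 1/(-53 - 36) = 1/(-89) = -1/89 ≈ -0.011236)
(X - (-4/(-5) + 14/35))*Z = (-1/89 - (-4/(-5) + 14/35))*(-347/1305) = (-1/89 - (-4*(-⅕) + 14*(1/35)))*(-347/1305) = (-1/89 - (⅘ + ⅖))*(-347/1305) = (-1/89 - 1*6/5)*(-347/1305) = (-1/89 - 6/5)*(-347/1305) = -539/445*(-347/1305) = 187033/580725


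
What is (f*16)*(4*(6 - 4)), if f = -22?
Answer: -2816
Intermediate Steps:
(f*16)*(4*(6 - 4)) = (-22*16)*(4*(6 - 4)) = -1408*2 = -352*8 = -2816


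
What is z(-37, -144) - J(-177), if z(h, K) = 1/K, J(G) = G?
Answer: 25487/144 ≈ 176.99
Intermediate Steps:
z(-37, -144) - J(-177) = 1/(-144) - 1*(-177) = -1/144 + 177 = 25487/144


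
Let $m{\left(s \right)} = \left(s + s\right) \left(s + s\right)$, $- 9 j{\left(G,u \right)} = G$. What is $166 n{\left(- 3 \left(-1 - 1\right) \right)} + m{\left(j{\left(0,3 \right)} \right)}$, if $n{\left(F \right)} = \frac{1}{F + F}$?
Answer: $\frac{83}{6} \approx 13.833$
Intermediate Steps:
$j{\left(G,u \right)} = - \frac{G}{9}$
$n{\left(F \right)} = \frac{1}{2 F}$
$m{\left(s \right)} = 4 s^{2}$ ($m{\left(s \right)} = 2 s 2 s = 4 s^{2}$)
$166 n{\left(- 3 \left(-1 - 1\right) \right)} + m{\left(j{\left(0,3 \right)} \right)} = 166 \frac{1}{2 \left(- 3 \left(-1 - 1\right)\right)} + 4 \left(\left(- \frac{1}{9}\right) 0\right)^{2} = 166 \frac{1}{2 \left(\left(-3\right) \left(-2\right)\right)} + 4 \cdot 0^{2} = 166 \frac{1}{2 \cdot 6} + 4 \cdot 0 = 166 \cdot \frac{1}{2} \cdot \frac{1}{6} + 0 = 166 \cdot \frac{1}{12} + 0 = \frac{83}{6} + 0 = \frac{83}{6}$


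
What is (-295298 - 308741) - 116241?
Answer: -720280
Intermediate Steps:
(-295298 - 308741) - 116241 = -604039 - 116241 = -720280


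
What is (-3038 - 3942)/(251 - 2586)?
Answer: 1396/467 ≈ 2.9893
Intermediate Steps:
(-3038 - 3942)/(251 - 2586) = -6980/(-2335) = -6980*(-1/2335) = 1396/467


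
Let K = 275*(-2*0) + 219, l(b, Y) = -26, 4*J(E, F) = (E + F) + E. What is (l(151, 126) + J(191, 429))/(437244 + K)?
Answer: 707/1749852 ≈ 0.00040403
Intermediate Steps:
J(E, F) = E/2 + F/4 (J(E, F) = ((E + F) + E)/4 = (F + 2*E)/4 = E/2 + F/4)
K = 219 (K = 275*0 + 219 = 0 + 219 = 219)
(l(151, 126) + J(191, 429))/(437244 + K) = (-26 + ((1/2)*191 + (1/4)*429))/(437244 + 219) = (-26 + (191/2 + 429/4))/437463 = (-26 + 811/4)*(1/437463) = (707/4)*(1/437463) = 707/1749852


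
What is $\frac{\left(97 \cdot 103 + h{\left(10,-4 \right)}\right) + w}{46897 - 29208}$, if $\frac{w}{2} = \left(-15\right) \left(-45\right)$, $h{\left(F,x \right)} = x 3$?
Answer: $\frac{11329}{17689} \approx 0.64045$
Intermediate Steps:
$h{\left(F,x \right)} = 3 x$
$w = 1350$ ($w = 2 \left(\left(-15\right) \left(-45\right)\right) = 2 \cdot 675 = 1350$)
$\frac{\left(97 \cdot 103 + h{\left(10,-4 \right)}\right) + w}{46897 - 29208} = \frac{\left(97 \cdot 103 + 3 \left(-4\right)\right) + 1350}{46897 - 29208} = \frac{\left(9991 - 12\right) + 1350}{17689} = \left(9979 + 1350\right) \frac{1}{17689} = 11329 \cdot \frac{1}{17689} = \frac{11329}{17689}$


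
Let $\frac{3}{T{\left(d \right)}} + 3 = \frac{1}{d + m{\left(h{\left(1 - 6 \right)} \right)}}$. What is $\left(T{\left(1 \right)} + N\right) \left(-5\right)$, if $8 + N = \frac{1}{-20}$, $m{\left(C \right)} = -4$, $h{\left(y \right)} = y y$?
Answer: $\frac{179}{4} \approx 44.75$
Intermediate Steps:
$h{\left(y \right)} = y^{2}$
$N = - \frac{161}{20}$ ($N = -8 + \frac{1}{-20} = -8 - \frac{1}{20} = - \frac{161}{20} \approx -8.05$)
$T{\left(d \right)} = \frac{3}{-3 + \frac{1}{-4 + d}}$ ($T{\left(d \right)} = \frac{3}{-3 + \frac{1}{d - 4}} = \frac{3}{-3 + \frac{1}{-4 + d}}$)
$\left(T{\left(1 \right)} + N\right) \left(-5\right) = \left(\frac{3 \left(4 - 1\right)}{-13 + 3 \cdot 1} - \frac{161}{20}\right) \left(-5\right) = \left(\frac{3 \left(4 - 1\right)}{-13 + 3} - \frac{161}{20}\right) \left(-5\right) = \left(3 \frac{1}{-10} \cdot 3 - \frac{161}{20}\right) \left(-5\right) = \left(3 \left(- \frac{1}{10}\right) 3 - \frac{161}{20}\right) \left(-5\right) = \left(- \frac{9}{10} - \frac{161}{20}\right) \left(-5\right) = \left(- \frac{179}{20}\right) \left(-5\right) = \frac{179}{4}$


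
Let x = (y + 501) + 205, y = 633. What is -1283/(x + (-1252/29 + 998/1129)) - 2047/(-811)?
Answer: 52839244618/34431518363 ≈ 1.5346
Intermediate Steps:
x = 1339 (x = (633 + 501) + 205 = 1134 + 205 = 1339)
-1283/(x + (-1252/29 + 998/1129)) - 2047/(-811) = -1283/(1339 + (-1252/29 + 998/1129)) - 2047/(-811) = -1283/(1339 + (-1252*1/29 + 998*(1/1129))) - 2047*(-1/811) = -1283/(1339 + (-1252/29 + 998/1129)) + 2047/811 = -1283/(1339 - 1384566/32741) + 2047/811 = -1283/42455633/32741 + 2047/811 = -1283*32741/42455633 + 2047/811 = -42006703/42455633 + 2047/811 = 52839244618/34431518363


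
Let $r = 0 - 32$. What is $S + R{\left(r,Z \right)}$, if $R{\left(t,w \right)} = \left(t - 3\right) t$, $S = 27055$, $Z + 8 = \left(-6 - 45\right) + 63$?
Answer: $28175$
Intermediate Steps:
$Z = 4$ ($Z = -8 + \left(\left(-6 - 45\right) + 63\right) = -8 + \left(-51 + 63\right) = -8 + 12 = 4$)
$r = -32$ ($r = 0 - 32 = -32$)
$R{\left(t,w \right)} = t \left(-3 + t\right)$ ($R{\left(t,w \right)} = \left(-3 + t\right) t = t \left(-3 + t\right)$)
$S + R{\left(r,Z \right)} = 27055 - 32 \left(-3 - 32\right) = 27055 - -1120 = 27055 + 1120 = 28175$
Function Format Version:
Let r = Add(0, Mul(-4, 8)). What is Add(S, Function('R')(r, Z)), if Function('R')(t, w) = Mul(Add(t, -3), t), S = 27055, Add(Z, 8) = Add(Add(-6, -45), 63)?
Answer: 28175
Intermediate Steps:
Z = 4 (Z = Add(-8, Add(Add(-6, -45), 63)) = Add(-8, Add(-51, 63)) = Add(-8, 12) = 4)
r = -32 (r = Add(0, -32) = -32)
Function('R')(t, w) = Mul(t, Add(-3, t)) (Function('R')(t, w) = Mul(Add(-3, t), t) = Mul(t, Add(-3, t)))
Add(S, Function('R')(r, Z)) = Add(27055, Mul(-32, Add(-3, -32))) = Add(27055, Mul(-32, -35)) = Add(27055, 1120) = 28175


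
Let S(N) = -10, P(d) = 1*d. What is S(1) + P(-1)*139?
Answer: -149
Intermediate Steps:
P(d) = d
S(1) + P(-1)*139 = -10 - 1*139 = -10 - 139 = -149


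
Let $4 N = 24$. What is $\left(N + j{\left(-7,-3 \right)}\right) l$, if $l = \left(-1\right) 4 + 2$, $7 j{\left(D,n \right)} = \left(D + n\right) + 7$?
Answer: $- \frac{78}{7} \approx -11.143$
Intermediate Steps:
$N = 6$ ($N = \frac{1}{4} \cdot 24 = 6$)
$j{\left(D,n \right)} = 1 + \frac{D}{7} + \frac{n}{7}$ ($j{\left(D,n \right)} = \frac{\left(D + n\right) + 7}{7} = \frac{7 + D + n}{7} = 1 + \frac{D}{7} + \frac{n}{7}$)
$l = -2$ ($l = -4 + 2 = -2$)
$\left(N + j{\left(-7,-3 \right)}\right) l = \left(6 + \left(1 + \frac{1}{7} \left(-7\right) + \frac{1}{7} \left(-3\right)\right)\right) \left(-2\right) = \left(6 - \frac{3}{7}\right) \left(-2\right) = \frac{39}{7} \left(-2\right) = - \frac{78}{7}$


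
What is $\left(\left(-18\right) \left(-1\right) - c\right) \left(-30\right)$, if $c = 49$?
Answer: $930$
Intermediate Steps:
$\left(\left(-18\right) \left(-1\right) - c\right) \left(-30\right) = \left(\left(-18\right) \left(-1\right) - 49\right) \left(-30\right) = \left(18 - 49\right) \left(-30\right) = \left(-31\right) \left(-30\right) = 930$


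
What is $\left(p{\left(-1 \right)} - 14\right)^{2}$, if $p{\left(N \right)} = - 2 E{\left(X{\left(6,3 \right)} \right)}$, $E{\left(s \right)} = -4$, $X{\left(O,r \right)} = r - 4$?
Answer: $36$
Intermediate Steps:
$X{\left(O,r \right)} = -4 + r$ ($X{\left(O,r \right)} = r - 4 = -4 + r$)
$p{\left(N \right)} = 8$ ($p{\left(N \right)} = \left(-2\right) \left(-4\right) = 8$)
$\left(p{\left(-1 \right)} - 14\right)^{2} = \left(8 - 14\right)^{2} = \left(-6\right)^{2} = 36$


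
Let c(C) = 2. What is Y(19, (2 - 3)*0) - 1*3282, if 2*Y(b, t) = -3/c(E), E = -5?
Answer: -13131/4 ≈ -3282.8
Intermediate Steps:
Y(b, t) = -¾ (Y(b, t) = (-3/2)/2 = (-3*½)/2 = (½)*(-3/2) = -¾)
Y(19, (2 - 3)*0) - 1*3282 = -¾ - 1*3282 = -¾ - 3282 = -13131/4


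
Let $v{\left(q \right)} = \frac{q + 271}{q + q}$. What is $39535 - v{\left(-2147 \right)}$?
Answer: $\frac{84880707}{2147} \approx 39535.0$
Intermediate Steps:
$v{\left(q \right)} = \frac{271 + q}{2 q}$
$39535 - v{\left(-2147 \right)} = 39535 - \frac{271 - 2147}{2 \left(-2147\right)} = 39535 - \frac{1}{2} \left(- \frac{1}{2147}\right) \left(-1876\right) = 39535 - \frac{938}{2147} = \frac{84880707}{2147}$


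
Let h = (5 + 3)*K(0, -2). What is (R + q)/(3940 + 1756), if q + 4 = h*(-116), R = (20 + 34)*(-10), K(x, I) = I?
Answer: 41/178 ≈ 0.23034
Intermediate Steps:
h = -16 (h = (5 + 3)*(-2) = 8*(-2) = -16)
R = -540 (R = 54*(-10) = -540)
q = 1852 (q = -4 - 16*(-116) = -4 + 1856 = 1852)
(R + q)/(3940 + 1756) = (-540 + 1852)/(3940 + 1756) = 1312/5696 = 1312*(1/5696) = 41/178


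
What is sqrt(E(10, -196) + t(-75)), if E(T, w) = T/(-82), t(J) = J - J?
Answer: I*sqrt(205)/41 ≈ 0.34922*I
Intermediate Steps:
t(J) = 0
E(T, w) = -T/82 (E(T, w) = T*(-1/82) = -T/82)
sqrt(E(10, -196) + t(-75)) = sqrt(-1/82*10 + 0) = sqrt(-5/41 + 0) = sqrt(-5/41) = I*sqrt(205)/41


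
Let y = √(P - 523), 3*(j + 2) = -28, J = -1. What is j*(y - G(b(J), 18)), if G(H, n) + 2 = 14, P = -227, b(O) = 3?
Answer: 136 - 170*I*√30/3 ≈ 136.0 - 310.38*I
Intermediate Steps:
j = -34/3 (j = -2 + (⅓)*(-28) = -2 - 28/3 = -34/3 ≈ -11.333)
G(H, n) = 12 (G(H, n) = -2 + 14 = 12)
y = 5*I*√30 (y = √(-227 - 523) = √(-750) = 5*I*√30 ≈ 27.386*I)
j*(y - G(b(J), 18)) = -34*(5*I*√30 - 1*12)/3 = -34*(5*I*√30 - 12)/3 = -34*(-12 + 5*I*√30)/3 = 136 - 170*I*√30/3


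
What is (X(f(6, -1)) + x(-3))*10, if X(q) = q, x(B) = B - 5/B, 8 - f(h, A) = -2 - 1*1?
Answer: 290/3 ≈ 96.667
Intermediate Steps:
f(h, A) = 11 (f(h, A) = 8 - (-2 - 1*1) = 8 - (-2 - 1) = 8 - 1*(-3) = 8 + 3 = 11)
(X(f(6, -1)) + x(-3))*10 = (11 + (-3 - 5/(-3)))*10 = (11 + (-3 - 5*(-⅓)))*10 = (11 + (-3 + 5/3))*10 = (11 - 4/3)*10 = (29/3)*10 = 290/3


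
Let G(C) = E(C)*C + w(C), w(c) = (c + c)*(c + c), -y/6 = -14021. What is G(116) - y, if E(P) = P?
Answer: -16846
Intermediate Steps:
y = 84126 (y = -6*(-14021) = 84126)
w(c) = 4*c**2 (w(c) = (2*c)*(2*c) = 4*c**2)
G(C) = 5*C**2 (G(C) = C*C + 4*C**2 = C**2 + 4*C**2 = 5*C**2)
G(116) - y = 5*116**2 - 1*84126 = 5*13456 - 84126 = 67280 - 84126 = -16846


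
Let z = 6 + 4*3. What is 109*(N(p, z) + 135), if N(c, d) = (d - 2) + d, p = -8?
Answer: 18421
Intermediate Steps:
z = 18 (z = 6 + 12 = 18)
N(c, d) = -2 + 2*d (N(c, d) = (-2 + d) + d = -2 + 2*d)
109*(N(p, z) + 135) = 109*((-2 + 2*18) + 135) = 109*((-2 + 36) + 135) = 109*(34 + 135) = 109*169 = 18421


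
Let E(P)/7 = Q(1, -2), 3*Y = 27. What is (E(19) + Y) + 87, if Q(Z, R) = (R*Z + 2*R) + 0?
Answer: 54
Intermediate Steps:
Y = 9 (Y = (⅓)*27 = 9)
Q(Z, R) = 2*R + R*Z (Q(Z, R) = (2*R + R*Z) + 0 = 2*R + R*Z)
E(P) = -42 (E(P) = 7*(-2*(2 + 1)) = 7*(-2*3) = 7*(-6) = -42)
(E(19) + Y) + 87 = (-42 + 9) + 87 = -33 + 87 = 54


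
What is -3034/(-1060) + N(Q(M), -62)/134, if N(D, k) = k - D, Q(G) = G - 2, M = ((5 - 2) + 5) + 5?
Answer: 41147/17755 ≈ 2.3175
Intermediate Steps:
M = 13 (M = (3 + 5) + 5 = 8 + 5 = 13)
Q(G) = -2 + G
-3034/(-1060) + N(Q(M), -62)/134 = -3034/(-1060) + (-62 - (-2 + 13))/134 = -3034*(-1/1060) + (-62 - 1*11)*(1/134) = 1517/530 + (-62 - 11)*(1/134) = 1517/530 - 73*1/134 = 1517/530 - 73/134 = 41147/17755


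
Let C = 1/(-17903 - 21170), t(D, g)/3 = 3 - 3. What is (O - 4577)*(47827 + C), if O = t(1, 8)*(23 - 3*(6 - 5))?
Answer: -8553242981490/39073 ≈ -2.1890e+8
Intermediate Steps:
t(D, g) = 0 (t(D, g) = 3*(3 - 3) = 3*0 = 0)
O = 0 (O = 0*(23 - 3*(6 - 5)) = 0*(23 - 3*1) = 0*(23 - 3) = 0*20 = 0)
C = -1/39073 (C = 1/(-39073) = -1/39073 ≈ -2.5593e-5)
(O - 4577)*(47827 + C) = (0 - 4577)*(47827 - 1/39073) = -4577*1868744370/39073 = -8553242981490/39073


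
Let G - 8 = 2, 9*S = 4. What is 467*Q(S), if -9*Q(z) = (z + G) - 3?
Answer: -31289/81 ≈ -386.28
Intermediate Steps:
S = 4/9 (S = (⅑)*4 = 4/9 ≈ 0.44444)
G = 10 (G = 8 + 2 = 10)
Q(z) = -7/9 - z/9 (Q(z) = -((z + 10) - 3)/9 = -((10 + z) - 3)/9 = -(7 + z)/9 = -7/9 - z/9)
467*Q(S) = 467*(-7/9 - ⅑*4/9) = 467*(-7/9 - 4/81) = 467*(-67/81) = -31289/81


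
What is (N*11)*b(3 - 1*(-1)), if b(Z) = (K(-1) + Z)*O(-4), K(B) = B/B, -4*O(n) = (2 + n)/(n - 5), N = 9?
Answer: -55/2 ≈ -27.500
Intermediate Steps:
O(n) = -(2 + n)/(4*(-5 + n)) (O(n) = -(2 + n)/(4*(n - 5)) = -(2 + n)/(4*(-5 + n)))
K(B) = 1
b(Z) = -1/18 - Z/18 (b(Z) = (1 + Z)*((-2 - 1*(-4))/(4*(-5 - 4))) = (1 + Z)*((¼)*(-2 + 4)/(-9)) = (1 + Z)*((¼)*(-⅑)*2) = (1 + Z)*(-1/18) = -1/18 - Z/18)
(N*11)*b(3 - 1*(-1)) = (9*11)*(-1/18 - (3 - 1*(-1))/18) = 99*(-1/18 - (3 + 1)/18) = 99*(-1/18 - 1/18*4) = 99*(-1/18 - 2/9) = 99*(-5/18) = -55/2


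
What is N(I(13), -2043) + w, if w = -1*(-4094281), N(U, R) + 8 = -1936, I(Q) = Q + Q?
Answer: 4092337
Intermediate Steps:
I(Q) = 2*Q
N(U, R) = -1944 (N(U, R) = -8 - 1936 = -1944)
w = 4094281
N(I(13), -2043) + w = -1944 + 4094281 = 4092337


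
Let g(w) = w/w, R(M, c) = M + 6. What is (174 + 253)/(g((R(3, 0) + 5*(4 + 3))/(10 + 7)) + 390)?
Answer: 427/391 ≈ 1.0921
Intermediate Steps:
R(M, c) = 6 + M
g(w) = 1
(174 + 253)/(g((R(3, 0) + 5*(4 + 3))/(10 + 7)) + 390) = (174 + 253)/(1 + 390) = 427/391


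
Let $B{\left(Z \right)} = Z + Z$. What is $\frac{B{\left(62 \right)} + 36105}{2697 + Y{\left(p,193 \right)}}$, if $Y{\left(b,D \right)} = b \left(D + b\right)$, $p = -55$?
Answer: $- \frac{36229}{4893} \approx -7.4043$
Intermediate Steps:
$B{\left(Z \right)} = 2 Z$
$\frac{B{\left(62 \right)} + 36105}{2697 + Y{\left(p,193 \right)}} = \frac{2 \cdot 62 + 36105}{2697 - 55 \left(193 - 55\right)} = \frac{124 + 36105}{2697 - 7590} = \frac{36229}{2697 - 7590} = \frac{36229}{-4893} = 36229 \left(- \frac{1}{4893}\right) = - \frac{36229}{4893}$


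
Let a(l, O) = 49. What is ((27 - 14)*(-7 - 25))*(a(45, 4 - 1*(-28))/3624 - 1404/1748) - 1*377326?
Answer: -74630800514/197961 ≈ -3.7700e+5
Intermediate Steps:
((27 - 14)*(-7 - 25))*(a(45, 4 - 1*(-28))/3624 - 1404/1748) - 1*377326 = ((27 - 14)*(-7 - 25))*(49/3624 - 1404/1748) - 1*377326 = (13*(-32))*(49*(1/3624) - 1404*1/1748) - 377326 = -416*(49/3624 - 351/437) - 377326 = -416*(-1250611/1583688) - 377326 = 65031772/197961 - 377326 = -74630800514/197961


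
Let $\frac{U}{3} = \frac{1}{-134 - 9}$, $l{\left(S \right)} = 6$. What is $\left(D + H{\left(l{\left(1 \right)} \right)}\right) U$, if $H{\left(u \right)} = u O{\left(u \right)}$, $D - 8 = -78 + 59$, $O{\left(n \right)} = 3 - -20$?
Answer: $- \frac{381}{143} \approx -2.6643$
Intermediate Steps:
$O{\left(n \right)} = 23$ ($O{\left(n \right)} = 3 + 20 = 23$)
$D = -11$ ($D = 8 + \left(-78 + 59\right) = 8 - 19 = -11$)
$H{\left(u \right)} = 23 u$ ($H{\left(u \right)} = u 23 = 23 u$)
$U = - \frac{3}{143}$ ($U = \frac{3}{-134 - 9} = \frac{3}{-143} = 3 \left(- \frac{1}{143}\right) = - \frac{3}{143} \approx -0.020979$)
$\left(D + H{\left(l{\left(1 \right)} \right)}\right) U = \left(-11 + 23 \cdot 6\right) \left(- \frac{3}{143}\right) = \left(-11 + 138\right) \left(- \frac{3}{143}\right) = 127 \left(- \frac{3}{143}\right) = - \frac{381}{143}$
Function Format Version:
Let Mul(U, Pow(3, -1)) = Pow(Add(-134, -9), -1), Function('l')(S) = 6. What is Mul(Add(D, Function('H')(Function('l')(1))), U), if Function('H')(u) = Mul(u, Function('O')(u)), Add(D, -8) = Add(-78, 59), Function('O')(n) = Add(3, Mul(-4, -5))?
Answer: Rational(-381, 143) ≈ -2.6643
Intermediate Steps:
Function('O')(n) = 23 (Function('O')(n) = Add(3, 20) = 23)
D = -11 (D = Add(8, Add(-78, 59)) = Add(8, -19) = -11)
Function('H')(u) = Mul(23, u) (Function('H')(u) = Mul(u, 23) = Mul(23, u))
U = Rational(-3, 143) (U = Mul(3, Pow(Add(-134, -9), -1)) = Mul(3, Pow(-143, -1)) = Mul(3, Rational(-1, 143)) = Rational(-3, 143) ≈ -0.020979)
Mul(Add(D, Function('H')(Function('l')(1))), U) = Mul(Add(-11, Mul(23, 6)), Rational(-3, 143)) = Mul(Add(-11, 138), Rational(-3, 143)) = Mul(127, Rational(-3, 143)) = Rational(-381, 143)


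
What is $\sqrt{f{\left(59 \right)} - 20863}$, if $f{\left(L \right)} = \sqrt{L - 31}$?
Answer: $\sqrt{-20863 + 2 \sqrt{7}} \approx 144.42 i$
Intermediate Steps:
$f{\left(L \right)} = \sqrt{-31 + L}$
$\sqrt{f{\left(59 \right)} - 20863} = \sqrt{\sqrt{-31 + 59} - 20863} = \sqrt{\sqrt{28} - 20863} = \sqrt{2 \sqrt{7} - 20863} = \sqrt{-20863 + 2 \sqrt{7}}$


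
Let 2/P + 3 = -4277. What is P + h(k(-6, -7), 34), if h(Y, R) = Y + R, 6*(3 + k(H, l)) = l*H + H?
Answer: 79179/2140 ≈ 37.000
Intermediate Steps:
P = -1/2140 (P = 2/(-3 - 4277) = 2/(-4280) = 2*(-1/4280) = -1/2140 ≈ -0.00046729)
k(H, l) = -3 + H/6 + H*l/6 (k(H, l) = -3 + (l*H + H)/6 = -3 + (H*l + H)/6 = -3 + (H + H*l)/6 = -3 + (H/6 + H*l/6) = -3 + H/6 + H*l/6)
h(Y, R) = R + Y
P + h(k(-6, -7), 34) = -1/2140 + (34 + (-3 + (1/6)*(-6) + (1/6)*(-6)*(-7))) = -1/2140 + (34 + (-3 - 1 + 7)) = -1/2140 + (34 + 3) = -1/2140 + 37 = 79179/2140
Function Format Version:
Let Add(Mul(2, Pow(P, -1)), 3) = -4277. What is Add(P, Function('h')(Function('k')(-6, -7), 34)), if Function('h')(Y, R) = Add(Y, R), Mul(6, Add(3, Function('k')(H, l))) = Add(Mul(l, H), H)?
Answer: Rational(79179, 2140) ≈ 37.000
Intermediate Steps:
P = Rational(-1, 2140) (P = Mul(2, Pow(Add(-3, -4277), -1)) = Mul(2, Pow(-4280, -1)) = Mul(2, Rational(-1, 4280)) = Rational(-1, 2140) ≈ -0.00046729)
Function('k')(H, l) = Add(-3, Mul(Rational(1, 6), H), Mul(Rational(1, 6), H, l)) (Function('k')(H, l) = Add(-3, Mul(Rational(1, 6), Add(Mul(l, H), H))) = Add(-3, Mul(Rational(1, 6), Add(Mul(H, l), H))) = Add(-3, Mul(Rational(1, 6), Add(H, Mul(H, l)))) = Add(-3, Add(Mul(Rational(1, 6), H), Mul(Rational(1, 6), H, l))) = Add(-3, Mul(Rational(1, 6), H), Mul(Rational(1, 6), H, l)))
Function('h')(Y, R) = Add(R, Y)
Add(P, Function('h')(Function('k')(-6, -7), 34)) = Add(Rational(-1, 2140), Add(34, Add(-3, Mul(Rational(1, 6), -6), Mul(Rational(1, 6), -6, -7)))) = Add(Rational(-1, 2140), Add(34, Add(-3, -1, 7))) = Add(Rational(-1, 2140), Add(34, 3)) = Add(Rational(-1, 2140), 37) = Rational(79179, 2140)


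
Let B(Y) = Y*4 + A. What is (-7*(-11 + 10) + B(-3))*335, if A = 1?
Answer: -1340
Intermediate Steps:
B(Y) = 1 + 4*Y (B(Y) = Y*4 + 1 = 4*Y + 1 = 1 + 4*Y)
(-7*(-11 + 10) + B(-3))*335 = (-7*(-11 + 10) + (1 + 4*(-3)))*335 = (-7*(-1) + (1 - 12))*335 = (7 - 11)*335 = -4*335 = -1340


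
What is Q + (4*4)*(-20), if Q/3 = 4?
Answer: -308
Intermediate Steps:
Q = 12 (Q = 3*4 = 12)
Q + (4*4)*(-20) = 12 + (4*4)*(-20) = 12 + 16*(-20) = 12 - 320 = -308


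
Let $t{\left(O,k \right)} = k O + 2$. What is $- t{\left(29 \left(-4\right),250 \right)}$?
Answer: $28998$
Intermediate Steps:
$t{\left(O,k \right)} = 2 + O k$ ($t{\left(O,k \right)} = O k + 2 = 2 + O k$)
$- t{\left(29 \left(-4\right),250 \right)} = - (2 + 29 \left(-4\right) 250) = - (2 - 29000) = \left(-1\right) \left(-28998\right) = 28998$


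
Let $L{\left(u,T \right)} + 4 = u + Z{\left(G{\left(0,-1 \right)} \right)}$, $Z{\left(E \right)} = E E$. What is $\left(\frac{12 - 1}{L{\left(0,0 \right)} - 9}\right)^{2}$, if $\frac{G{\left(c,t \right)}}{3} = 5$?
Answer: $\frac{121}{44944} \approx 0.0026922$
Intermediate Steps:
$G{\left(c,t \right)} = 15$ ($G{\left(c,t \right)} = 3 \cdot 5 = 15$)
$Z{\left(E \right)} = E^{2}$
$L{\left(u,T \right)} = 221 + u$ ($L{\left(u,T \right)} = -4 + \left(u + 15^{2}\right) = -4 + \left(u + 225\right) = -4 + \left(225 + u\right) = 221 + u$)
$\left(\frac{12 - 1}{L{\left(0,0 \right)} - 9}\right)^{2} = \left(\frac{12 - 1}{\left(221 + 0\right) - 9}\right)^{2} = \left(\frac{11}{221 - 9}\right)^{2} = \left(\frac{11}{212}\right)^{2} = \frac{121}{44944}$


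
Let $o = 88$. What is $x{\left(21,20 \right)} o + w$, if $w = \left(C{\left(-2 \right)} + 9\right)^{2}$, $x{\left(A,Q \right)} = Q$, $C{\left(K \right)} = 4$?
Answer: $1929$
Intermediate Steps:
$w = 169$ ($w = \left(4 + 9\right)^{2} = 13^{2} = 169$)
$x{\left(21,20 \right)} o + w = 20 \cdot 88 + 169 = 1760 + 169 = 1929$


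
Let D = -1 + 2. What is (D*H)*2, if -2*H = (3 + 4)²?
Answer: -49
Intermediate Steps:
D = 1
H = -49/2 (H = -(3 + 4)²/2 = -½*7² = -½*49 = -49/2 ≈ -24.500)
(D*H)*2 = (1*(-49/2))*2 = -49/2*2 = -49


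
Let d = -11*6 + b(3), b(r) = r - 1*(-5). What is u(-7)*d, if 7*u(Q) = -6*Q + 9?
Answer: -2958/7 ≈ -422.57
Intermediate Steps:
b(r) = 5 + r (b(r) = r + 5 = 5 + r)
u(Q) = 9/7 - 6*Q/7 (u(Q) = (-6*Q + 9)/7 = (9 - 6*Q)/7 = 9/7 - 6*Q/7)
d = -58 (d = -11*6 + (5 + 3) = -66 + 8 = -58)
u(-7)*d = (9/7 - 6/7*(-7))*(-58) = (9/7 + 6)*(-58) = (51/7)*(-58) = -2958/7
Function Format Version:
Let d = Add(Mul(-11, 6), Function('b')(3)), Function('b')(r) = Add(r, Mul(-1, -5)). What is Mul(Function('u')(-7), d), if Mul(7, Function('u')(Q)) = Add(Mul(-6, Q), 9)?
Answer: Rational(-2958, 7) ≈ -422.57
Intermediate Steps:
Function('b')(r) = Add(5, r) (Function('b')(r) = Add(r, 5) = Add(5, r))
Function('u')(Q) = Add(Rational(9, 7), Mul(Rational(-6, 7), Q)) (Function('u')(Q) = Mul(Rational(1, 7), Add(Mul(-6, Q), 9)) = Mul(Rational(1, 7), Add(9, Mul(-6, Q))) = Add(Rational(9, 7), Mul(Rational(-6, 7), Q)))
d = -58 (d = Add(Mul(-11, 6), Add(5, 3)) = Add(-66, 8) = -58)
Mul(Function('u')(-7), d) = Mul(Add(Rational(9, 7), Mul(Rational(-6, 7), -7)), -58) = Mul(Add(Rational(9, 7), 6), -58) = Mul(Rational(51, 7), -58) = Rational(-2958, 7)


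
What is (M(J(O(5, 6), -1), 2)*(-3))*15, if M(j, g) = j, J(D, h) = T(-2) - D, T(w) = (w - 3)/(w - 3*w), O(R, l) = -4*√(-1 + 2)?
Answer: -495/4 ≈ -123.75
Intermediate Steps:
O(R, l) = -4 (O(R, l) = -4*√1 = -4*1 = -4)
T(w) = -(-3 + w)/(2*w) (T(w) = (-3 + w)/((-2*w)) = (-3 + w)*(-1/(2*w)) = -(-3 + w)/(2*w))
J(D, h) = -5/4 - D (J(D, h) = (½)*(3 - 1*(-2))/(-2) - D = (½)*(-½)*(3 + 2) - D = (½)*(-½)*5 - D = -5/4 - D)
(M(J(O(5, 6), -1), 2)*(-3))*15 = ((-5/4 - 1*(-4))*(-3))*15 = ((-5/4 + 4)*(-3))*15 = ((11/4)*(-3))*15 = -33/4*15 = -495/4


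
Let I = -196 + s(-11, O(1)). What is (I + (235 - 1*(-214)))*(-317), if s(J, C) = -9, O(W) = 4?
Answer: -77348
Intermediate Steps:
I = -205 (I = -196 - 9 = -205)
(I + (235 - 1*(-214)))*(-317) = (-205 + (235 - 1*(-214)))*(-317) = (-205 + (235 + 214))*(-317) = (-205 + 449)*(-317) = 244*(-317) = -77348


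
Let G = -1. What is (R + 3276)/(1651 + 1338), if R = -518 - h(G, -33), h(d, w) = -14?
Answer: 396/427 ≈ 0.92740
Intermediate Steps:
R = -504 (R = -518 - 1*(-14) = -518 + 14 = -504)
(R + 3276)/(1651 + 1338) = (-504 + 3276)/(1651 + 1338) = 2772/2989 = 2772*(1/2989) = 396/427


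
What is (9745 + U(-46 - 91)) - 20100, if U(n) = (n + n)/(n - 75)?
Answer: -1097493/106 ≈ -10354.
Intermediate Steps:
U(n) = 2*n/(-75 + n) (U(n) = (2*n)/(-75 + n) = 2*n/(-75 + n))
(9745 + U(-46 - 91)) - 20100 = (9745 + 2*(-46 - 91)/(-75 + (-46 - 91))) - 20100 = (9745 + 2*(-137)/(-75 - 137)) - 20100 = (9745 + 2*(-137)/(-212)) - 20100 = (9745 + 2*(-137)*(-1/212)) - 20100 = (9745 + 137/106) - 20100 = 1033107/106 - 20100 = -1097493/106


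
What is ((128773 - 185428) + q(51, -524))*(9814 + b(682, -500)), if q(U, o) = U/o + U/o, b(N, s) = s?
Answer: -69126929277/131 ≈ -5.2769e+8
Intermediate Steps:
q(U, o) = 2*U/o
((128773 - 185428) + q(51, -524))*(9814 + b(682, -500)) = ((128773 - 185428) + 2*51/(-524))*(9814 - 500) = (-56655 + 2*51*(-1/524))*9314 = (-56655 - 51/262)*9314 = -14843661/262*9314 = -69126929277/131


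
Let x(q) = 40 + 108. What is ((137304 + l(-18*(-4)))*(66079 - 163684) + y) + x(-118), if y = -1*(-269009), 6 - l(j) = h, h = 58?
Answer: -13396212303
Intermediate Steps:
l(j) = -52 (l(j) = 6 - 1*58 = 6 - 58 = -52)
x(q) = 148
y = 269009
((137304 + l(-18*(-4)))*(66079 - 163684) + y) + x(-118) = ((137304 - 52)*(66079 - 163684) + 269009) + 148 = (137252*(-97605) + 269009) + 148 = (-13396481460 + 269009) + 148 = -13396212451 + 148 = -13396212303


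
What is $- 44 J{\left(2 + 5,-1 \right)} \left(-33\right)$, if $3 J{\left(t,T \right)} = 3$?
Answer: $1452$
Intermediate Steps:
$J{\left(t,T \right)} = 1$ ($J{\left(t,T \right)} = \frac{1}{3} \cdot 3 = 1$)
$- 44 J{\left(2 + 5,-1 \right)} \left(-33\right) = \left(-44\right) 1 \left(-33\right) = \left(-44\right) \left(-33\right) = 1452$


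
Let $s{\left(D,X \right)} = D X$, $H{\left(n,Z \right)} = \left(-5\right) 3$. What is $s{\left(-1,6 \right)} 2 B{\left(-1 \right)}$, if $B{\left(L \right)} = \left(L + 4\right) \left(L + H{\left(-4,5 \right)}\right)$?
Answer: $576$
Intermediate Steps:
$H{\left(n,Z \right)} = -15$
$B{\left(L \right)} = \left(-15 + L\right) \left(4 + L\right)$ ($B{\left(L \right)} = \left(L + 4\right) \left(L - 15\right) = \left(4 + L\right) \left(-15 + L\right) = \left(-15 + L\right) \left(4 + L\right)$)
$s{\left(-1,6 \right)} 2 B{\left(-1 \right)} = \left(-1\right) 6 \cdot 2 \left(-60 + \left(-1\right)^{2} - -11\right) = \left(-6\right) 2 \left(-60 + 1 + 11\right) = \left(-12\right) \left(-48\right) = 576$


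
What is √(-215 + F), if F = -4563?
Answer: I*√4778 ≈ 69.123*I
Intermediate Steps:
√(-215 + F) = √(-215 - 4563) = √(-4778) = I*√4778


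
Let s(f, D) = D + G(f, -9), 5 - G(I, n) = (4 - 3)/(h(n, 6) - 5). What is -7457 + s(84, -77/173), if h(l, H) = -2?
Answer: -9024738/1211 ≈ -7452.3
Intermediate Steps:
G(I, n) = 36/7 (G(I, n) = 5 - (4 - 3)/(-2 - 5) = 5 - 1/(-7) = 5 - (-1)/7 = 5 - 1*(-1/7) = 5 + 1/7 = 36/7)
s(f, D) = 36/7 + D (s(f, D) = D + 36/7 = 36/7 + D)
-7457 + s(84, -77/173) = -7457 + (36/7 - 77/173) = -7457 + 5689/1211 = -9024738/1211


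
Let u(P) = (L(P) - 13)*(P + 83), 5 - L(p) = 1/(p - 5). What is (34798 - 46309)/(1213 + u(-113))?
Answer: -679149/85712 ≈ -7.9236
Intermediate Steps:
L(p) = 5 - 1/(-5 + p) (L(p) = 5 - 1/(p - 5) = 5 - 1/(-5 + p))
u(P) = (-13 + (-26 + 5*P)/(-5 + P))*(83 + P) (u(P) = ((-26 + 5*P)/(-5 + P) - 13)*(P + 83) = (-13 + (-26 + 5*P)/(-5 + P))*(83 + P))
(34798 - 46309)/(1213 + u(-113)) = (34798 - 46309)/(1213 + (3237 - 625*(-113) - 8*(-113)²)/(-5 - 113)) = -11511/(1213 + (3237 + 70625 - 8*12769)/(-118)) = -11511/(1213 - (3237 + 70625 - 102152)/118) = -11511/(1213 - 1/118*(-28290)) = -11511/(1213 + 14145/59) = -11511/85712/59 = -11511*59/85712 = -679149/85712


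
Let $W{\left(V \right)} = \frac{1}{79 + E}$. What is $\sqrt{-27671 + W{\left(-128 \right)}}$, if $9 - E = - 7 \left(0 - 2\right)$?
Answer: $\frac{3 i \sqrt{16836258}}{74} \approx 166.35 i$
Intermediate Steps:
$E = -5$ ($E = 9 - - 7 \left(0 - 2\right) = 9 - \left(-7\right) \left(-2\right) = 9 - 14 = -5$)
$W{\left(V \right)} = \frac{1}{74}$ ($W{\left(V \right)} = \frac{1}{79 - 5} = \frac{1}{74}$)
$\sqrt{-27671 + W{\left(-128 \right)}} = \sqrt{-27671 + \frac{1}{74}} = \sqrt{- \frac{2047653}{74}} = \frac{3 i \sqrt{16836258}}{74}$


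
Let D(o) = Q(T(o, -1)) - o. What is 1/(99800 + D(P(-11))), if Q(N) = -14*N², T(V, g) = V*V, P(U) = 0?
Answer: 1/99800 ≈ 1.0020e-5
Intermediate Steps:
T(V, g) = V²
D(o) = -o - 14*o⁴ (D(o) = -14*o⁴ - o = -o - 14*o⁴)
1/(99800 + D(P(-11))) = 1/(99800 + (-1*0 - 14*0⁴)) = 1/(99800 + (0 - 14*0)) = 1/(99800 + (0 + 0)) = 1/(99800 + 0) = 1/99800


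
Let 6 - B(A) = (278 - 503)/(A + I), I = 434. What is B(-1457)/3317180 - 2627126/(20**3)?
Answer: -74292389361197/226231676000 ≈ -328.39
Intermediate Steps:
B(A) = 6 + 225/(434 + A) (B(A) = 6 - (278 - 503)/(A + 434) = 6 - (-225)/(434 + A) = 6 + 225/(434 + A))
B(-1457)/3317180 - 2627126/(20**3) = (3*(943 + 2*(-1457))/(434 - 1457))/3317180 - 2627126/(20**3) = (3*(943 - 2914)/(-1023))*(1/3317180) - 2627126/8000 = (3*(-1/1023)*(-1971))*(1/3317180) - 2627126*1/8000 = (1971/341)*(1/3317180) - 1313563/4000 = 1971/1131158380 - 1313563/4000 = -74292389361197/226231676000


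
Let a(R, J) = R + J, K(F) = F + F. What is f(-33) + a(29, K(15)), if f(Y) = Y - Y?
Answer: 59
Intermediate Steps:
K(F) = 2*F
a(R, J) = J + R
f(Y) = 0
f(-33) + a(29, K(15)) = 0 + (2*15 + 29) = 0 + (30 + 29) = 0 + 59 = 59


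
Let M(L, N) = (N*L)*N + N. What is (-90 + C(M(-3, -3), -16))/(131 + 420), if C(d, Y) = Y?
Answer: -106/551 ≈ -0.19238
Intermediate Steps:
M(L, N) = N + L*N**2 (M(L, N) = (L*N)*N + N = L*N**2 + N = N + L*N**2)
(-90 + C(M(-3, -3), -16))/(131 + 420) = (-90 - 16)/(131 + 420) = -106/551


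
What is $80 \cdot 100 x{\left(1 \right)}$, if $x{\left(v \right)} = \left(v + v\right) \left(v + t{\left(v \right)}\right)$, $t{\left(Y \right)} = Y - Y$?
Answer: $16000$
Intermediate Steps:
$t{\left(Y \right)} = 0$
$x{\left(v \right)} = 2 v^{2}$ ($x{\left(v \right)} = \left(v + v\right) \left(v + 0\right) = 2 v v = 2 v^{2}$)
$80 \cdot 100 x{\left(1 \right)} = 80 \cdot 100 \cdot 2 \cdot 1^{2} = 8000 \cdot 2 \cdot 1 = 8000 \cdot 2 = 16000$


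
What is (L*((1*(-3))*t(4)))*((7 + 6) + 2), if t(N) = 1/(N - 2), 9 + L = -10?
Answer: 855/2 ≈ 427.50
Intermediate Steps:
L = -19 (L = -9 - 10 = -19)
t(N) = 1/(-2 + N)
(L*((1*(-3))*t(4)))*((7 + 6) + 2) = (-19*1*(-3)/(-2 + 4))*((7 + 6) + 2) = (-(-57)/2)*(13 + 2) = -(-57)/2*15 = -19*(-3/2)*15 = (57/2)*15 = 855/2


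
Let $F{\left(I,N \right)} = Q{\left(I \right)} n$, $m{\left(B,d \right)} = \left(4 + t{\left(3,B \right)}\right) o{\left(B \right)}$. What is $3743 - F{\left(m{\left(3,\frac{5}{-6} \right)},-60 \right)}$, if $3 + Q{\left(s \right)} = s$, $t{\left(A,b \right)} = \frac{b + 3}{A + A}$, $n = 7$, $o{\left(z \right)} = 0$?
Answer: $3764$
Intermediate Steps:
$t{\left(A,b \right)} = \frac{3 + b}{2 A}$
$Q{\left(s \right)} = -3 + s$
$m{\left(B,d \right)} = 0$ ($m{\left(B,d \right)} = \left(4 + \frac{3 + B}{2 \cdot 3}\right) 0 = \left(4 + \frac{1}{2} \cdot \frac{1}{3} \left(3 + B\right)\right) 0 = \left(4 + \left(\frac{1}{2} + \frac{B}{6}\right)\right) 0 = \left(\frac{9}{2} + \frac{B}{6}\right) 0 = 0$)
$F{\left(I,N \right)} = -21 + 7 I$ ($F{\left(I,N \right)} = \left(-3 + I\right) 7 = -21 + 7 I$)
$3743 - F{\left(m{\left(3,\frac{5}{-6} \right)},-60 \right)} = 3743 - \left(-21 + 7 \cdot 0\right) = 3743 - \left(-21 + 0\right) = 3743 - -21 = 3743 + 21 = 3764$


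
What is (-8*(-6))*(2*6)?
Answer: 576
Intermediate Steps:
(-8*(-6))*(2*6) = 48*12 = 576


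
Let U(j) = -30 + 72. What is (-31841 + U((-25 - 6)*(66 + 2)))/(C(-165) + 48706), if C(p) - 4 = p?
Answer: -31799/48545 ≈ -0.65504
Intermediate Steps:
U(j) = 42
C(p) = 4 + p
(-31841 + U((-25 - 6)*(66 + 2)))/(C(-165) + 48706) = (-31841 + 42)/((4 - 165) + 48706) = -31799/(-161 + 48706) = -31799/48545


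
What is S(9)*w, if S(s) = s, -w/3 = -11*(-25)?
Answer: -7425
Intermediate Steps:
w = -825 (w = -(-33)*(-25) = -3*275 = -825)
S(9)*w = 9*(-825) = -7425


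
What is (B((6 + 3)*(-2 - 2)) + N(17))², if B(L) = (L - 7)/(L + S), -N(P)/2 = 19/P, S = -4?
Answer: 622521/462400 ≈ 1.3463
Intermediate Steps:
N(P) = -38/P
B(L) = (-7 + L)/(-4 + L) (B(L) = (L - 7)/(L - 4) = (-7 + L)/(-4 + L))
(B((6 + 3)*(-2 - 2)) + N(17))² = ((-7 + (6 + 3)*(-2 - 2))/(-4 + (6 + 3)*(-2 - 2)) - 38/17)² = ((-7 + 9*(-4))/(-4 + 9*(-4)) - 38*1/17)² = ((-7 - 36)/(-4 - 36) - 38/17)² = (-43/(-40) - 38/17)² = (-1/40*(-43) - 38/17)² = (43/40 - 38/17)² = (-789/680)² = 622521/462400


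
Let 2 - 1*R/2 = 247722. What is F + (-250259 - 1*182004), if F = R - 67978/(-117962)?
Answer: -54716816654/58981 ≈ -9.2770e+5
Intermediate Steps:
R = -495440 (R = 4 - 2*247722 = 4 - 495444 = -495440)
F = -29221512651/58981 (F = -495440 - 67978/(-117962) = -495440 - 67978*(-1/117962) = -495440 + 33989/58981 = -29221512651/58981 ≈ -4.9544e+5)
F + (-250259 - 1*182004) = -29221512651/58981 + (-250259 - 1*182004) = -29221512651/58981 + (-250259 - 182004) = -29221512651/58981 - 432263 = -54716816654/58981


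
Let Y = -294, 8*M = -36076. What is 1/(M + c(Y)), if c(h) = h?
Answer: -2/9607 ≈ -0.00020818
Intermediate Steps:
M = -9019/2 (M = (1/8)*(-36076) = -9019/2 ≈ -4509.5)
1/(M + c(Y)) = 1/(-9019/2 - 294) = 1/(-9607/2) = -2/9607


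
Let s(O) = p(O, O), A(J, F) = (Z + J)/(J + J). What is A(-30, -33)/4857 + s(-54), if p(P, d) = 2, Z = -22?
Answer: 145723/72855 ≈ 2.0002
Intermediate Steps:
A(J, F) = (-22 + J)/(2*J) (A(J, F) = (-22 + J)/(J + J) = (-22 + J)/((2*J)) = (-22 + J)*(1/(2*J)) = (-22 + J)/(2*J))
s(O) = 2
A(-30, -33)/4857 + s(-54) = ((½)*(-22 - 30)/(-30))/4857 + 2 = ((½)*(-1/30)*(-52))*(1/4857) + 2 = (13/15)*(1/4857) + 2 = 13/72855 + 2 = 145723/72855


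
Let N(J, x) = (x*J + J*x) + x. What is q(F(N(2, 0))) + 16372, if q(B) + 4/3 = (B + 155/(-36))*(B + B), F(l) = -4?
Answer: 147934/9 ≈ 16437.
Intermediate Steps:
N(J, x) = x + 2*J*x (N(J, x) = (J*x + J*x) + x = 2*J*x + x = x + 2*J*x)
q(B) = -4/3 + 2*B*(-155/36 + B) (q(B) = -4/3 + (B + 155/(-36))*(B + B) = -4/3 + (B + 155*(-1/36))*(2*B) = -4/3 + (B - 155/36)*(2*B) = -4/3 + (-155/36 + B)*(2*B) = -4/3 + 2*B*(-155/36 + B))
q(F(N(2, 0))) + 16372 = (-4/3 + 2*(-4)**2 - 155/18*(-4)) + 16372 = (-4/3 + 2*16 + 310/9) + 16372 = (-4/3 + 32 + 310/9) + 16372 = 586/9 + 16372 = 147934/9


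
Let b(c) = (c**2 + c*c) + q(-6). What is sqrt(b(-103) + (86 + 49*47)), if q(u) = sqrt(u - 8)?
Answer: sqrt(23607 + I*sqrt(14)) ≈ 153.65 + 0.012*I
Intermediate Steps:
q(u) = sqrt(-8 + u)
b(c) = 2*c**2 + I*sqrt(14) (b(c) = (c**2 + c*c) + sqrt(-8 - 6) = (c**2 + c**2) + sqrt(-14) = 2*c**2 + I*sqrt(14))
sqrt(b(-103) + (86 + 49*47)) = sqrt((2*(-103)**2 + I*sqrt(14)) + (86 + 49*47)) = sqrt((2*10609 + I*sqrt(14)) + (86 + 2303)) = sqrt((21218 + I*sqrt(14)) + 2389) = sqrt(23607 + I*sqrt(14))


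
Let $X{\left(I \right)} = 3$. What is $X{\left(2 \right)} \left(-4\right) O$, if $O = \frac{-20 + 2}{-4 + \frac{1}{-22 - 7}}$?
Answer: $- \frac{696}{13} \approx -53.538$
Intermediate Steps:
$O = \frac{58}{13}$ ($O = - \frac{18}{-4 + \frac{1}{-29}} = - \frac{18}{-4 - \frac{1}{29}} = - \frac{18}{- \frac{117}{29}} = \left(-18\right) \left(- \frac{29}{117}\right) = \frac{58}{13} \approx 4.4615$)
$X{\left(2 \right)} \left(-4\right) O = 3 \left(-4\right) \frac{58}{13} = \left(-12\right) \frac{58}{13} = - \frac{696}{13}$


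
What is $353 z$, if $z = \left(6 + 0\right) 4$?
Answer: $8472$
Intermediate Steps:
$z = 24$ ($z = 6 \cdot 4 = 24$)
$353 z = 353 \cdot 24 = 8472$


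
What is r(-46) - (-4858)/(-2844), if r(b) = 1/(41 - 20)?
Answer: -16529/9954 ≈ -1.6605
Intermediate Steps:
r(b) = 1/21
r(-46) - (-4858)/(-2844) = 1/21 - (-4858)/(-2844) = 1/21 - (-4858)*(-1)/2844 = 1/21 - 1*2429/1422 = 1/21 - 2429/1422 = -16529/9954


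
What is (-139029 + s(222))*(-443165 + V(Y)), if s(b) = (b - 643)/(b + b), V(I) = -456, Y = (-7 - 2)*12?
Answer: 27384412464437/444 ≈ 6.1677e+10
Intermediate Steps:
Y = -108 (Y = -9*12 = -108)
s(b) = (-643 + b)/(2*b) (s(b) = (-643 + b)/((2*b)) = (-643 + b)*(1/(2*b)) = (-643 + b)/(2*b))
(-139029 + s(222))*(-443165 + V(Y)) = (-139029 + (½)*(-643 + 222)/222)*(-443165 - 456) = (-139029 + (½)*(1/222)*(-421))*(-443621) = (-139029 - 421/444)*(-443621) = -61729297/444*(-443621) = 27384412464437/444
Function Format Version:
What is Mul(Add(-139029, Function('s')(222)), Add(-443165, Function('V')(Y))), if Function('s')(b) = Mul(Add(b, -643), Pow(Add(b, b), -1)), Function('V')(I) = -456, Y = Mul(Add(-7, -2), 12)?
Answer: Rational(27384412464437, 444) ≈ 6.1677e+10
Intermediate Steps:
Y = -108 (Y = Mul(-9, 12) = -108)
Function('s')(b) = Mul(Rational(1, 2), Pow(b, -1), Add(-643, b)) (Function('s')(b) = Mul(Add(-643, b), Pow(Mul(2, b), -1)) = Mul(Add(-643, b), Mul(Rational(1, 2), Pow(b, -1))) = Mul(Rational(1, 2), Pow(b, -1), Add(-643, b)))
Mul(Add(-139029, Function('s')(222)), Add(-443165, Function('V')(Y))) = Mul(Add(-139029, Mul(Rational(1, 2), Pow(222, -1), Add(-643, 222))), Add(-443165, -456)) = Mul(Add(-139029, Mul(Rational(1, 2), Rational(1, 222), -421)), -443621) = Mul(Add(-139029, Rational(-421, 444)), -443621) = Mul(Rational(-61729297, 444), -443621) = Rational(27384412464437, 444)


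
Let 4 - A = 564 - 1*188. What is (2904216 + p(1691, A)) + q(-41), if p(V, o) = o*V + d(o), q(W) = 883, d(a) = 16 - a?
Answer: 2276435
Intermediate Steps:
A = -372 (A = 4 - (564 - 1*188) = 4 - (564 - 188) = 4 - 1*376 = 4 - 376 = -372)
p(V, o) = 16 - o + V*o (p(V, o) = o*V + (16 - o) = V*o + (16 - o) = 16 - o + V*o)
(2904216 + p(1691, A)) + q(-41) = (2904216 + (16 - 1*(-372) + 1691*(-372))) + 883 = (2904216 + (16 + 372 - 629052)) + 883 = (2904216 - 628664) + 883 = 2275552 + 883 = 2276435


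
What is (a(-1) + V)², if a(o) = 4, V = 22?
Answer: 676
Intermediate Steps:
(a(-1) + V)² = (4 + 22)² = 26² = 676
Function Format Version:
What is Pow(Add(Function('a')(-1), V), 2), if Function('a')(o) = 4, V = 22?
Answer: 676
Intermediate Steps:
Pow(Add(Function('a')(-1), V), 2) = Pow(Add(4, 22), 2) = Pow(26, 2) = 676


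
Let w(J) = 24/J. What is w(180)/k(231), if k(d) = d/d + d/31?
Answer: 31/1965 ≈ 0.015776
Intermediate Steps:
k(d) = 1 + d/31 (k(d) = 1 + d*(1/31) = 1 + d/31)
w(180)/k(231) = (24/180)/(1 + (1/31)*231) = (24*(1/180))/(1 + 231/31) = 2/(15*(262/31)) = (2/15)*(31/262) = 31/1965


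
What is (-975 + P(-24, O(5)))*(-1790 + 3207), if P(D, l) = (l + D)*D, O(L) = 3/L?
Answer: -2928939/5 ≈ -5.8579e+5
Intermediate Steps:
P(D, l) = D*(D + l) (P(D, l) = (D + l)*D = D*(D + l))
(-975 + P(-24, O(5)))*(-1790 + 3207) = (-975 - 24*(-24 + 3/5))*(-1790 + 3207) = (-975 - 24*(-24 + 3*(1/5)))*1417 = (-975 - 24*(-24 + 3/5))*1417 = (-975 - 24*(-117/5))*1417 = (-975 + 2808/5)*1417 = -2067/5*1417 = -2928939/5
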